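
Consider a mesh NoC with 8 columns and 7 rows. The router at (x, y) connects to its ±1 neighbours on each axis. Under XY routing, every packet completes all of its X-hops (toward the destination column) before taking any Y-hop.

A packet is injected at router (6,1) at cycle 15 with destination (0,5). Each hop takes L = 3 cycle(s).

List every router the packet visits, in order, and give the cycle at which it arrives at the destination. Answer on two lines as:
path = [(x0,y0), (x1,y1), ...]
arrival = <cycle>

path = [(6,1), (5,1), (4,1), (3,1), (2,1), (1,1), (0,1), (0,2), (0,3), (0,4), (0,5)]
arrival = 45

hop 0: (6,1) @ cyc 15
hop 1: (5,1) @ cyc 18  [W]
hop 2: (4,1) @ cyc 21  [W]
hop 3: (3,1) @ cyc 24  [W]
hop 4: (2,1) @ cyc 27  [W]
hop 5: (1,1) @ cyc 30  [W]
hop 6: (0,1) @ cyc 33  [W]
hop 7: (0,2) @ cyc 36  [N]
hop 8: (0,3) @ cyc 39  [N]
hop 9: (0,4) @ cyc 42  [N]
hop 10: (0,5) @ cyc 45  [N]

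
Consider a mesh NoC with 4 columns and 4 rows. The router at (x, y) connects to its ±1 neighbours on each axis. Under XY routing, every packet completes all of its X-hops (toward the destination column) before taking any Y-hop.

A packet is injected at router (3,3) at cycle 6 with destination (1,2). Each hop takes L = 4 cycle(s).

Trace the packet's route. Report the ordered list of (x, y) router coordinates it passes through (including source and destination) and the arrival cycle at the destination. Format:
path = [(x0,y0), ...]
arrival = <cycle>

path = [(3,3), (2,3), (1,3), (1,2)]
arrival = 18

#0 — 3,3 | c6
#1 — 2,3 | c10 | W
#2 — 1,3 | c14 | W
#3 — 1,2 | c18 | S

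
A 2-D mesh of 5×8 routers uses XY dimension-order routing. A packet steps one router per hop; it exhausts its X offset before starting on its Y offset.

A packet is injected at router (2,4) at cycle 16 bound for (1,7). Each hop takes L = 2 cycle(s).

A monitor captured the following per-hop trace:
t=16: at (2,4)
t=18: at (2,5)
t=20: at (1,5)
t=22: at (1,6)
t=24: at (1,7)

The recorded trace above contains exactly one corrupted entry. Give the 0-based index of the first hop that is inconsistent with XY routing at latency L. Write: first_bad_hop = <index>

first_bad_hop = 1

  1: Δx=+0 Δy=+1 Δt=2 [BAD: Y-move but x=2≠1]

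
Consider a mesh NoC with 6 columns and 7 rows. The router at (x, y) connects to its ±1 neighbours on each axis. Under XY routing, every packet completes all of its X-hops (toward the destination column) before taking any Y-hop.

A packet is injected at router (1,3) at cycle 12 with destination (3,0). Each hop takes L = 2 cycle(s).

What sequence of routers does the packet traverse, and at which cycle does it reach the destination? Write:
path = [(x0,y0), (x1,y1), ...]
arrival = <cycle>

[0] x=1 y=3 t=12
[1] x=2 y=3 t=14 →E
[2] x=3 y=3 t=16 →E
[3] x=3 y=2 t=18 →S
[4] x=3 y=1 t=20 →S
[5] x=3 y=0 t=22 →S

path = [(1,3), (2,3), (3,3), (3,2), (3,1), (3,0)]
arrival = 22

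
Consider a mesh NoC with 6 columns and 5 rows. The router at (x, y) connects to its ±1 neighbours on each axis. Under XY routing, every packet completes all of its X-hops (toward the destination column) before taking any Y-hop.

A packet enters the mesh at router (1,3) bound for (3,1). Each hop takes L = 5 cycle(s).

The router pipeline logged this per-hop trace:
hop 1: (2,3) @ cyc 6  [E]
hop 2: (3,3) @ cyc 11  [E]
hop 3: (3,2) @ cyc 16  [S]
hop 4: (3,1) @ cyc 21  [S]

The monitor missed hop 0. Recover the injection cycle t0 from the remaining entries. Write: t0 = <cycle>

t0 = 1

cyc[1] = 6 and cyc[k] = t0 + k·L for every k.
Subtract one hop: t0 = 6 − 5 = 1.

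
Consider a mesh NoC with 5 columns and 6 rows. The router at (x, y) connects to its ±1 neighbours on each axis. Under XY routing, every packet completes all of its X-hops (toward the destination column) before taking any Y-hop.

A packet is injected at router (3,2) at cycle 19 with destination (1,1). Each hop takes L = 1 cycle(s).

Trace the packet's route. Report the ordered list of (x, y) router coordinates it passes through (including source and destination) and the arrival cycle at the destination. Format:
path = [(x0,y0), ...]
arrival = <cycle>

[0] x=3 y=2 t=19
[1] x=2 y=2 t=20 →W
[2] x=1 y=2 t=21 →W
[3] x=1 y=1 t=22 →S

path = [(3,2), (2,2), (1,2), (1,1)]
arrival = 22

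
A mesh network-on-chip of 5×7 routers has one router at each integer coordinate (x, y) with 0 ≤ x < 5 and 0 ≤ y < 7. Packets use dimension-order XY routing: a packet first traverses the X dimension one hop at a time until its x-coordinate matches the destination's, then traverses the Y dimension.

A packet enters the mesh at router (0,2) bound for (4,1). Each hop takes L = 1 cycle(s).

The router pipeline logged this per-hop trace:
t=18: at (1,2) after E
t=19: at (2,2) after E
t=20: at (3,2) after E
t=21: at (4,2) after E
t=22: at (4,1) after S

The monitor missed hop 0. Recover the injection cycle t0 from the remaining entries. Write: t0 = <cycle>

t0 = 17

At hop 1 the cycle is 18; in general cyc_k = t0 + kL.
Therefore t0 = 18 − L = 17.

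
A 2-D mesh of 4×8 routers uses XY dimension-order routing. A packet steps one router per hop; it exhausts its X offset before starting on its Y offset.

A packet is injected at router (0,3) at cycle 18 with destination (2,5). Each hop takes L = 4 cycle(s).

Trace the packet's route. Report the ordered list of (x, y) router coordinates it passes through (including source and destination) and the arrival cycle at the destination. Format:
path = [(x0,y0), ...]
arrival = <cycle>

path = [(0,3), (1,3), (2,3), (2,4), (2,5)]
arrival = 34

t=18: at (0,3)
t=22: at (1,3) after E
t=26: at (2,3) after E
t=30: at (2,4) after N
t=34: at (2,5) after N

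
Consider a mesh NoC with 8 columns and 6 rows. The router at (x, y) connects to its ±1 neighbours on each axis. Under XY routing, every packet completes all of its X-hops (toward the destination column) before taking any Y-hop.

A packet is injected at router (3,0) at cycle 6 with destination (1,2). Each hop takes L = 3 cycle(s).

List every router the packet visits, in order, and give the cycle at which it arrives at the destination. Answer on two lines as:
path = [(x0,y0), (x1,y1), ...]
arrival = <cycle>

path = [(3,0), (2,0), (1,0), (1,1), (1,2)]
arrival = 18

#0 — 3,0 | c6
#1 — 2,0 | c9 | W
#2 — 1,0 | c12 | W
#3 — 1,1 | c15 | N
#4 — 1,2 | c18 | N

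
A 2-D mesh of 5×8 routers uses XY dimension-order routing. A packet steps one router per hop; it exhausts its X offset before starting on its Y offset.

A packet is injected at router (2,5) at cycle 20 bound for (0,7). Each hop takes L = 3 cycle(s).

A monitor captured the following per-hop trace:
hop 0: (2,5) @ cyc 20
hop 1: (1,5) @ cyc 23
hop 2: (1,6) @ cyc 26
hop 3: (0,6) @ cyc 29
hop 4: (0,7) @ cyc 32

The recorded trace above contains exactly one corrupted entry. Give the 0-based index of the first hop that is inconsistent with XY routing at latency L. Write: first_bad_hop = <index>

hop 1: step (-1,+0), +3 cyc — ok
hop 2: step (+0,+1), +3 cyc — BAD: Y-move but x=1≠0

first_bad_hop = 2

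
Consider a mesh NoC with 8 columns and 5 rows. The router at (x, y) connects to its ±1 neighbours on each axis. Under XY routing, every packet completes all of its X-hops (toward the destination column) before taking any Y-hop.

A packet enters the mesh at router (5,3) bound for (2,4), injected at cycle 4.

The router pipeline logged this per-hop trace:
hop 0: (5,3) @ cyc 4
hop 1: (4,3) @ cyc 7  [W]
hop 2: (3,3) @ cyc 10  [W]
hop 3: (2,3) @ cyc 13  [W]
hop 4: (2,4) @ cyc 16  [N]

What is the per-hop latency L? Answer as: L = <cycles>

Δcyc across hop 0→1: 7 − 4 = 3.
Each hop adds L, hence L = 3.

L = 3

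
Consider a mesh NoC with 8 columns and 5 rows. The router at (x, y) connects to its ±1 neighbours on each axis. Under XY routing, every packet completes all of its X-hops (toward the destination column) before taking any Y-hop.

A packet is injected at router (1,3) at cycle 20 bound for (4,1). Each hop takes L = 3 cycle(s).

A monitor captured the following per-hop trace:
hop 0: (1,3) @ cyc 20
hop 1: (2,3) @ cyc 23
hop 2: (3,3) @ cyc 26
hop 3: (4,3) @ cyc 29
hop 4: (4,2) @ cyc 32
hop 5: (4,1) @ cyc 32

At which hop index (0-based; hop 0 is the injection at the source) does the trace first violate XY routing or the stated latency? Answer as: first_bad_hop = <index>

check 1→ d=(1,0) cyc+3: ok
check 2→ d=(1,0) cyc+3: ok
check 3→ d=(1,0) cyc+3: ok
check 4→ d=(0,-1) cyc+3: ok
check 5→ d=(0,-1) cyc+0: BAD: Δcyc=0≠L

first_bad_hop = 5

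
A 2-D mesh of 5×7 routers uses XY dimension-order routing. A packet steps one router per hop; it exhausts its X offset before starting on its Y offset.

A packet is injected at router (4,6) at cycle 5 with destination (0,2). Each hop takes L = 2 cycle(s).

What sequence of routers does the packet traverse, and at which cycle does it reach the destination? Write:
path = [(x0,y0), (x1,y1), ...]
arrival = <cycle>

path = [(4,6), (3,6), (2,6), (1,6), (0,6), (0,5), (0,4), (0,3), (0,2)]
arrival = 21

[0] x=4 y=6 t=5
[1] x=3 y=6 t=7 →W
[2] x=2 y=6 t=9 →W
[3] x=1 y=6 t=11 →W
[4] x=0 y=6 t=13 →W
[5] x=0 y=5 t=15 →S
[6] x=0 y=4 t=17 →S
[7] x=0 y=3 t=19 →S
[8] x=0 y=2 t=21 →S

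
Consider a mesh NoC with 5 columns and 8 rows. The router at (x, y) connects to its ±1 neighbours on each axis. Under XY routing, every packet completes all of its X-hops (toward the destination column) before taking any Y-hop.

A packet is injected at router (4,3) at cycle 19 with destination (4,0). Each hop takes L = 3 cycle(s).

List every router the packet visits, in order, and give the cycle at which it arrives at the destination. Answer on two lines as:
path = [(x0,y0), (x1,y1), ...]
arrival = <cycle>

hop 0: (4,3) @ cyc 19
hop 1: (4,2) @ cyc 22  [S]
hop 2: (4,1) @ cyc 25  [S]
hop 3: (4,0) @ cyc 28  [S]

path = [(4,3), (4,2), (4,1), (4,0)]
arrival = 28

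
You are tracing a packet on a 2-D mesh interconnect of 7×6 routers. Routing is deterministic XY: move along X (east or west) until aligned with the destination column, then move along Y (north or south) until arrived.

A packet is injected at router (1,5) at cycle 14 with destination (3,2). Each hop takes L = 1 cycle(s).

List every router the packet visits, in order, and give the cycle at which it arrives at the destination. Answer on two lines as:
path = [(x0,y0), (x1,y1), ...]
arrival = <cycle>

path = [(1,5), (2,5), (3,5), (3,4), (3,3), (3,2)]
arrival = 19

hop 0: (1,5) @ cyc 14
hop 1: (2,5) @ cyc 15  [E]
hop 2: (3,5) @ cyc 16  [E]
hop 3: (3,4) @ cyc 17  [S]
hop 4: (3,3) @ cyc 18  [S]
hop 5: (3,2) @ cyc 19  [S]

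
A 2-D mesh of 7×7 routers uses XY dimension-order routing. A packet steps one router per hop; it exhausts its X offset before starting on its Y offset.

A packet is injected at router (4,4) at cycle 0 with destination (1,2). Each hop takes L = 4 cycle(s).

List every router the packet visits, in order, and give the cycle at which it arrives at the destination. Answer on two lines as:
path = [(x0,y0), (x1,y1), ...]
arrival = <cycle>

  0. router=(4,4) cycle=0 (inject)
  1. router=(3,4) cycle=4 dir=W
  2. router=(2,4) cycle=8 dir=W
  3. router=(1,4) cycle=12 dir=W
  4. router=(1,3) cycle=16 dir=S
  5. router=(1,2) cycle=20 dir=S

path = [(4,4), (3,4), (2,4), (1,4), (1,3), (1,2)]
arrival = 20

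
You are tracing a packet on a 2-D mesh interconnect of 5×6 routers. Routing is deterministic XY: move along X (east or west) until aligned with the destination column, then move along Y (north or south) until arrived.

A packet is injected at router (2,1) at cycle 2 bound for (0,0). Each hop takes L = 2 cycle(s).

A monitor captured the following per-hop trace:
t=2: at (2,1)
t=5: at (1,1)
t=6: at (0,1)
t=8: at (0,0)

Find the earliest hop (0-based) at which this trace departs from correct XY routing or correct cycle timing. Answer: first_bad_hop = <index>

first_bad_hop = 1

hop 1: step (-1,+0), +3 cyc — BAD: Δcyc=3≠L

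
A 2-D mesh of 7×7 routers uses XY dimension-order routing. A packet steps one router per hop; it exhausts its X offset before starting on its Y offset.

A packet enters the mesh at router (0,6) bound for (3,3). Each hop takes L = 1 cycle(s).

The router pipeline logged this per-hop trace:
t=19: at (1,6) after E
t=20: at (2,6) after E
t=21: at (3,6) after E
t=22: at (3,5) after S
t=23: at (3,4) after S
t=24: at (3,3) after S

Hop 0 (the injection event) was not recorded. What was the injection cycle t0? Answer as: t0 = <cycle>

t0 = 18

The first recorded entry is hop 1 at cycle 19.
So t0 = 19 − 1·1 = 18.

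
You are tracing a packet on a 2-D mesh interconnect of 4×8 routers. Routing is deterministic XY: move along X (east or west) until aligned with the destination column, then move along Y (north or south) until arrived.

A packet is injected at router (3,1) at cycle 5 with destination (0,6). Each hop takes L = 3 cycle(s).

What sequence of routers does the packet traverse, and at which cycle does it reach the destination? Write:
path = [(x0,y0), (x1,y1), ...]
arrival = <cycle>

path = [(3,1), (2,1), (1,1), (0,1), (0,2), (0,3), (0,4), (0,5), (0,6)]
arrival = 29

t=5: at (3,1)
t=8: at (2,1) after W
t=11: at (1,1) after W
t=14: at (0,1) after W
t=17: at (0,2) after N
t=20: at (0,3) after N
t=23: at (0,4) after N
t=26: at (0,5) after N
t=29: at (0,6) after N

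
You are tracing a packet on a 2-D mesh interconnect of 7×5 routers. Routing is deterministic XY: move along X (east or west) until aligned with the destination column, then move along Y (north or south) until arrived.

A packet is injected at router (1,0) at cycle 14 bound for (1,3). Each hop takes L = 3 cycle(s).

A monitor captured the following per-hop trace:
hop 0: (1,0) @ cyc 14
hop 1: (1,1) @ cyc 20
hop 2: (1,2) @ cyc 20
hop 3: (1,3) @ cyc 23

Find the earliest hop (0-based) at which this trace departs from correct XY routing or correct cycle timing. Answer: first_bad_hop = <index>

  1: Δx=+0 Δy=+1 Δt=6 [BAD: Δcyc=6≠L]

first_bad_hop = 1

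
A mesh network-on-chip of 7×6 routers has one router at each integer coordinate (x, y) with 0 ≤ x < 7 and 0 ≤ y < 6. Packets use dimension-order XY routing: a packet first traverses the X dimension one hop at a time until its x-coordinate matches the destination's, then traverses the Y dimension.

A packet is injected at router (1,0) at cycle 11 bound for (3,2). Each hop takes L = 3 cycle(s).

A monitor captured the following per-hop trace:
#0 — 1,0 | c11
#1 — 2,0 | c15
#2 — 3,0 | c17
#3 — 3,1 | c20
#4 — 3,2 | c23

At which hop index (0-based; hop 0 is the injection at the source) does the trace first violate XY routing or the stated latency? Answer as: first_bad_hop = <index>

check 1→ d=(1,0) cyc+4: BAD: Δcyc=4≠L

first_bad_hop = 1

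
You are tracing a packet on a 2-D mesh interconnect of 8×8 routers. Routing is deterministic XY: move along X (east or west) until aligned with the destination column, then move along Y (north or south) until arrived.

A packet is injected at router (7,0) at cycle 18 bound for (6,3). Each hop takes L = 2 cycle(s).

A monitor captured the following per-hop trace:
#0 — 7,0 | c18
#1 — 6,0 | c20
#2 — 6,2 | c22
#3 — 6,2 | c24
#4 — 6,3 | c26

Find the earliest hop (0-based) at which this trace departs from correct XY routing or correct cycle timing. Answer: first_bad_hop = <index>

[1] (-1,+0) / 2c ⇒ ok
[2] (+0,+2) / 2c ⇒ BAD: non-unit step

first_bad_hop = 2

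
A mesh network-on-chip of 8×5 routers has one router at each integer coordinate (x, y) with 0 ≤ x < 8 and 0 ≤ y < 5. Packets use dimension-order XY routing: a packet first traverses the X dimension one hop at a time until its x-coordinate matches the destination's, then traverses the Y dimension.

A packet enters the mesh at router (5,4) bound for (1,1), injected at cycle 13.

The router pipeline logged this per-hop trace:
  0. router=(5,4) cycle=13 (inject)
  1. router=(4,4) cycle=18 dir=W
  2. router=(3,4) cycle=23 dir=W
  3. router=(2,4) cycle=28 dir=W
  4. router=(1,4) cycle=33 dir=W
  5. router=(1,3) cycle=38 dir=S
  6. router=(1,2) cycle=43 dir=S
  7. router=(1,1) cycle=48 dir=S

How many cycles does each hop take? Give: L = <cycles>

L = 5

Between hops 0 and 1 the cycle counter advances 18 − 13 = 5.
One hop costs L cycles, so L = 5.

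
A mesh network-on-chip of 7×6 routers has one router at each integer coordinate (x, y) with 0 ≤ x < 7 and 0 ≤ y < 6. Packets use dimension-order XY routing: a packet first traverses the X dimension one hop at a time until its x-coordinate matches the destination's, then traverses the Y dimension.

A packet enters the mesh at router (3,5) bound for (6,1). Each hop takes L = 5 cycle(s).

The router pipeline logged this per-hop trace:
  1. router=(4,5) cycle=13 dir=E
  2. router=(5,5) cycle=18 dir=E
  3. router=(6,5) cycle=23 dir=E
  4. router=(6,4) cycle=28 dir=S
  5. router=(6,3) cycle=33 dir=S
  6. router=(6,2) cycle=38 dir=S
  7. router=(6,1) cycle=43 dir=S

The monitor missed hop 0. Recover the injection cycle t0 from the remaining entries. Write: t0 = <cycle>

t0 = 8

cyc[1] = 13 and cyc[k] = t0 + k·L for every k.
t0 = cyc[1] − L = 13 − 5 = 8.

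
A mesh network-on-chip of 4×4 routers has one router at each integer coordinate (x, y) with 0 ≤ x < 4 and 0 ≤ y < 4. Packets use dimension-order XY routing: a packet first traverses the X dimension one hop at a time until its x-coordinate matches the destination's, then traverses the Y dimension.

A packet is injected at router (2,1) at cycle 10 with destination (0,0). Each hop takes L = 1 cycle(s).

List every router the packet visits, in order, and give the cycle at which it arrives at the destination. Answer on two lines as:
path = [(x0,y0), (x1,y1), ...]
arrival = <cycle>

[0] x=2 y=1 t=10
[1] x=1 y=1 t=11 →W
[2] x=0 y=1 t=12 →W
[3] x=0 y=0 t=13 →S

path = [(2,1), (1,1), (0,1), (0,0)]
arrival = 13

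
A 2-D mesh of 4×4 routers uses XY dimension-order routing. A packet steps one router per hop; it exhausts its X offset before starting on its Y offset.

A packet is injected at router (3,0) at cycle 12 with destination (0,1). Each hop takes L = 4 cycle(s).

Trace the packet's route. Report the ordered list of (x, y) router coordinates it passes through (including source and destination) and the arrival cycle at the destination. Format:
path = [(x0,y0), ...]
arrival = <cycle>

#0 — 3,0 | c12
#1 — 2,0 | c16 | W
#2 — 1,0 | c20 | W
#3 — 0,0 | c24 | W
#4 — 0,1 | c28 | N

path = [(3,0), (2,0), (1,0), (0,0), (0,1)]
arrival = 28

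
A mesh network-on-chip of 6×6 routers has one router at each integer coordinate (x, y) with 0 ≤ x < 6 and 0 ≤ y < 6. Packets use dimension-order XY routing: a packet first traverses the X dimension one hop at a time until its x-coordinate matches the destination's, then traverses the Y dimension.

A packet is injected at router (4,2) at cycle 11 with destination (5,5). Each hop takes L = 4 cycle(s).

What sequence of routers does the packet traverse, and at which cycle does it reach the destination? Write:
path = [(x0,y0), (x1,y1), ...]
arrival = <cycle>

[0] x=4 y=2 t=11
[1] x=5 y=2 t=15 →E
[2] x=5 y=3 t=19 →N
[3] x=5 y=4 t=23 →N
[4] x=5 y=5 t=27 →N

path = [(4,2), (5,2), (5,3), (5,4), (5,5)]
arrival = 27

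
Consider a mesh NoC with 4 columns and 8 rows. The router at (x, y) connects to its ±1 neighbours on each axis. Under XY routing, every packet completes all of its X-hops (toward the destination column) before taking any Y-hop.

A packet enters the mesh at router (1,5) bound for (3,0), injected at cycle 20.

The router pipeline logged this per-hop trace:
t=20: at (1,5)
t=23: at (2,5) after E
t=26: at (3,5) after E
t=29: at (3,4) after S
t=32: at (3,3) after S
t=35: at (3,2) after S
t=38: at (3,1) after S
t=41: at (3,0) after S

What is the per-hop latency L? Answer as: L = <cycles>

cyc[1] − cyc[0] = 23 − 20 = 3.
That increment is L by definition: L = 3.

L = 3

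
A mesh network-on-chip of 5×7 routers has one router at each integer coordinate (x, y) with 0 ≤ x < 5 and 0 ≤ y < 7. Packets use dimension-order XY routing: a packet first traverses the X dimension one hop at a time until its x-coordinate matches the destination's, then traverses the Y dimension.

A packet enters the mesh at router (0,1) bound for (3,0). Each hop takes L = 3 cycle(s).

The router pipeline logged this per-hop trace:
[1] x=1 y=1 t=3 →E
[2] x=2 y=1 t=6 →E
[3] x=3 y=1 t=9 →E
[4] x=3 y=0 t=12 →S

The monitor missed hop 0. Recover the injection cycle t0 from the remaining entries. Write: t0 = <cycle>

The first recorded entry is hop 1 at cycle 3.
So t0 = 3 − 1·3 = 0.

t0 = 0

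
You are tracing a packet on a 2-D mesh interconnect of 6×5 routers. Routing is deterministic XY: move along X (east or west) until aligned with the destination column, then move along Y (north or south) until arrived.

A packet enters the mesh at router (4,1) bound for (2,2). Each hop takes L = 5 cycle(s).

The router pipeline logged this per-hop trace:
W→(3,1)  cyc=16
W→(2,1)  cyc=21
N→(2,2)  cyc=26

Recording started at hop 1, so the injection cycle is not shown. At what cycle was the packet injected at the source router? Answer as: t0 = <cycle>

t0 = 11

The first recorded entry is hop 1 at cycle 16.
t0 = cyc[1] − L = 16 − 5 = 11.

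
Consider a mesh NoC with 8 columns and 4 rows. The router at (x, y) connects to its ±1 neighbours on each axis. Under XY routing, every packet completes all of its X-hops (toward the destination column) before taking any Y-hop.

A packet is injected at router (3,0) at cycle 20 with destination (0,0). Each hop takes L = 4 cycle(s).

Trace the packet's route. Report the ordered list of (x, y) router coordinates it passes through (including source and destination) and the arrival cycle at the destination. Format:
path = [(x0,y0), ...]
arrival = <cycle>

path = [(3,0), (2,0), (1,0), (0,0)]
arrival = 32

src (3,0)  cyc=20
W→(2,0)  cyc=24
W→(1,0)  cyc=28
W→(0,0)  cyc=32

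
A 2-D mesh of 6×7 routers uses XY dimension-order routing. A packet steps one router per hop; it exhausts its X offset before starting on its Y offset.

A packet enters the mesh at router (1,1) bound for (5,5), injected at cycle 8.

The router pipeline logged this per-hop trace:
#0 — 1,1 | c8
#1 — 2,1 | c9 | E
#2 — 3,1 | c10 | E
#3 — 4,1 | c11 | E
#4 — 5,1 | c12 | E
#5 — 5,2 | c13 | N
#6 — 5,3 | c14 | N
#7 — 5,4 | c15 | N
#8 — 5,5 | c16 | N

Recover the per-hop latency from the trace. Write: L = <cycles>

From hop 0 (8) to hop 1 (9): +1 cycles.
Per-hop latency L = Δcyc = 1.

L = 1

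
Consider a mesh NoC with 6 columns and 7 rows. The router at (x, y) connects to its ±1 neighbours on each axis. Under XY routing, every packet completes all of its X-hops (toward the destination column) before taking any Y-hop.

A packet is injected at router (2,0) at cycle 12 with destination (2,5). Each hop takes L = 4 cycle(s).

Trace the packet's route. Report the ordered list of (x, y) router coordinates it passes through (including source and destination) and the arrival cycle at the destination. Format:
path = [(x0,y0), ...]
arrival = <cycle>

t=12: at (2,0)
t=16: at (2,1) after N
t=20: at (2,2) after N
t=24: at (2,3) after N
t=28: at (2,4) after N
t=32: at (2,5) after N

path = [(2,0), (2,1), (2,2), (2,3), (2,4), (2,5)]
arrival = 32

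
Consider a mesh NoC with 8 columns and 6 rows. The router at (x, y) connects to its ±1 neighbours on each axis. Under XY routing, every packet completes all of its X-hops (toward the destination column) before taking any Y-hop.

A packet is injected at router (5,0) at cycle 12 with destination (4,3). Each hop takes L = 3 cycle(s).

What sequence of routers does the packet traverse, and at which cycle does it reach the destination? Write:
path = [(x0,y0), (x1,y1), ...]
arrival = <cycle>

#0 — 5,0 | c12
#1 — 4,0 | c15 | W
#2 — 4,1 | c18 | N
#3 — 4,2 | c21 | N
#4 — 4,3 | c24 | N

path = [(5,0), (4,0), (4,1), (4,2), (4,3)]
arrival = 24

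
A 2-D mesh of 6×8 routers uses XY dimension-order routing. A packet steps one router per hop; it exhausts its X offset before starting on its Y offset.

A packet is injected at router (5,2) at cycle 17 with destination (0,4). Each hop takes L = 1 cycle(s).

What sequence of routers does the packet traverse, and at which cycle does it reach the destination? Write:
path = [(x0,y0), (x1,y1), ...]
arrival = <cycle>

path = [(5,2), (4,2), (3,2), (2,2), (1,2), (0,2), (0,3), (0,4)]
arrival = 24

t=17: at (5,2)
t=18: at (4,2) after W
t=19: at (3,2) after W
t=20: at (2,2) after W
t=21: at (1,2) after W
t=22: at (0,2) after W
t=23: at (0,3) after N
t=24: at (0,4) after N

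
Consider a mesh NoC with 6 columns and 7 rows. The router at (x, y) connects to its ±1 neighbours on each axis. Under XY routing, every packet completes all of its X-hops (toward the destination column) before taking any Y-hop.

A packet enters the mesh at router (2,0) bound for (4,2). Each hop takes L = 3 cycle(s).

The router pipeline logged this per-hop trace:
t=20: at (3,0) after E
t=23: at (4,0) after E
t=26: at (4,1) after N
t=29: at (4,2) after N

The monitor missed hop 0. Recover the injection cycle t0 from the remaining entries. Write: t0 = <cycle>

At hop 1 the cycle is 20; in general cyc_k = t0 + kL.
So t0 = 20 − 1·3 = 17.

t0 = 17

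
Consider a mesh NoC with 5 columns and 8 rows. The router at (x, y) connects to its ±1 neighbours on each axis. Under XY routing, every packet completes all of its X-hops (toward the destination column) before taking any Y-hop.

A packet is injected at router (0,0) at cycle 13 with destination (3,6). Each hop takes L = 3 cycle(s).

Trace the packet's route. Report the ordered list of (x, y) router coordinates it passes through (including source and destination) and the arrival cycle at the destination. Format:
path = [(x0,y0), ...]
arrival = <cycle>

path = [(0,0), (1,0), (2,0), (3,0), (3,1), (3,2), (3,3), (3,4), (3,5), (3,6)]
arrival = 40

src (0,0)  cyc=13
E→(1,0)  cyc=16
E→(2,0)  cyc=19
E→(3,0)  cyc=22
N→(3,1)  cyc=25
N→(3,2)  cyc=28
N→(3,3)  cyc=31
N→(3,4)  cyc=34
N→(3,5)  cyc=37
N→(3,6)  cyc=40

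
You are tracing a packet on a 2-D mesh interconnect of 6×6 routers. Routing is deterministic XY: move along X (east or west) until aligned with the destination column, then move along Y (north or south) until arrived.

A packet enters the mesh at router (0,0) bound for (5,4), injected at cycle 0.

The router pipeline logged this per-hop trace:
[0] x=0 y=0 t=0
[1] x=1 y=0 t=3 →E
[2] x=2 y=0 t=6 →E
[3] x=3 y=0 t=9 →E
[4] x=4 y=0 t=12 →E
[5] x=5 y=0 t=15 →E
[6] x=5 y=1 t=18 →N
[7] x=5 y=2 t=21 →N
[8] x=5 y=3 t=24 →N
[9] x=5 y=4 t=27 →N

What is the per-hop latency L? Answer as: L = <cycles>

Δcyc across hop 0→1: 3 − 0 = 3.
One hop costs L cycles, so L = 3.

L = 3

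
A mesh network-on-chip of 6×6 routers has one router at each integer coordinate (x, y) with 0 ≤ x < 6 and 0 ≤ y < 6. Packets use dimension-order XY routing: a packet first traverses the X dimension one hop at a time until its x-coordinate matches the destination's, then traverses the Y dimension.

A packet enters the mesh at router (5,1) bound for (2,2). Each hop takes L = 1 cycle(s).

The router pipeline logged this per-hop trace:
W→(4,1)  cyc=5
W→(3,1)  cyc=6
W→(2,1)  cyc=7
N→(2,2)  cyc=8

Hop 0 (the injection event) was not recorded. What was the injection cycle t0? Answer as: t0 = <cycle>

t0 = 4

Hop 1 reached at cycle 5; hop k is at t0 + k·L.
Therefore t0 = 5 − L = 4.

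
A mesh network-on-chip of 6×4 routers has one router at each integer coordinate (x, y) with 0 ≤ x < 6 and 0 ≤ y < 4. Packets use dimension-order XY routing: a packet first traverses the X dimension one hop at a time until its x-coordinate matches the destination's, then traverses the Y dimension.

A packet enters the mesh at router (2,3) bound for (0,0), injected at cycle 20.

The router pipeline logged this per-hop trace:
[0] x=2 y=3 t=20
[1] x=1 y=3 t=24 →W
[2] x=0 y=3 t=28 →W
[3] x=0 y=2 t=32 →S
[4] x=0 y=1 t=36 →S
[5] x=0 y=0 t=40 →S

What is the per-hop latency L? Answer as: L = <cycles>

L = 4

Between hops 0 and 1 the cycle counter advances 24 − 20 = 4.
That increment is L by definition: L = 4.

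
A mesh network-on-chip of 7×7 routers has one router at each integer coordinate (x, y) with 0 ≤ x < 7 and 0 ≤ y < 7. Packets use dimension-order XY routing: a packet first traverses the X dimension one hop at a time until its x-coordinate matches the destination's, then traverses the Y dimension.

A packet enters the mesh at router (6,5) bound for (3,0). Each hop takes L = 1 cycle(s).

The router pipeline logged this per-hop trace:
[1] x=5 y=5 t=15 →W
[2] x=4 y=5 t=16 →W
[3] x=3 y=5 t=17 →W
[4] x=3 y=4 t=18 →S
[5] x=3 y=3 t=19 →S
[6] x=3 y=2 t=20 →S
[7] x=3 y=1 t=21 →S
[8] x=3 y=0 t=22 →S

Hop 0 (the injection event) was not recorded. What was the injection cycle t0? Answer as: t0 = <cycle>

Hop 1 reached at cycle 15; hop k is at t0 + k·L.
t0 = cyc[1] − L = 15 − 1 = 14.

t0 = 14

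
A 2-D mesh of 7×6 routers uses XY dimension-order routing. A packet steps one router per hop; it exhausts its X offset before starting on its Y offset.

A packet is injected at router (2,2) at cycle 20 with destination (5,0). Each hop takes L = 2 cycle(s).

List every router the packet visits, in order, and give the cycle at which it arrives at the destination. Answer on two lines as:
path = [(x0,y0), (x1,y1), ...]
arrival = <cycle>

path = [(2,2), (3,2), (4,2), (5,2), (5,1), (5,0)]
arrival = 30

t=20: at (2,2)
t=22: at (3,2) after E
t=24: at (4,2) after E
t=26: at (5,2) after E
t=28: at (5,1) after S
t=30: at (5,0) after S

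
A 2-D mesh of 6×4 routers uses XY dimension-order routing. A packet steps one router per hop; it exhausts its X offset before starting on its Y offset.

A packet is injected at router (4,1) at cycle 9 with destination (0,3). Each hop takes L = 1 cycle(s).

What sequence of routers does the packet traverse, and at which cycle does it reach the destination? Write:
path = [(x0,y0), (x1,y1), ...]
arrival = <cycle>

  0. router=(4,1) cycle=9 (inject)
  1. router=(3,1) cycle=10 dir=W
  2. router=(2,1) cycle=11 dir=W
  3. router=(1,1) cycle=12 dir=W
  4. router=(0,1) cycle=13 dir=W
  5. router=(0,2) cycle=14 dir=N
  6. router=(0,3) cycle=15 dir=N

path = [(4,1), (3,1), (2,1), (1,1), (0,1), (0,2), (0,3)]
arrival = 15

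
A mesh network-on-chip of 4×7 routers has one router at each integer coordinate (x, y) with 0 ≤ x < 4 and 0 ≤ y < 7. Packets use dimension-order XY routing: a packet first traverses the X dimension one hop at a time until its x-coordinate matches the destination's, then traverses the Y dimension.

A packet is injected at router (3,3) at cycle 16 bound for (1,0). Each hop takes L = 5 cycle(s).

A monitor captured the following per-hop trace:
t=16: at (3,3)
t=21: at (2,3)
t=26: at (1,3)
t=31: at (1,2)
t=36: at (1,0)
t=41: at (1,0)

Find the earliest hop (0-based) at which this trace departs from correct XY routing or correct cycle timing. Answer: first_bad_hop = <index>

first_bad_hop = 4

[1] (-1,+0) / 5c ⇒ ok
[2] (-1,+0) / 5c ⇒ ok
[3] (+0,-1) / 5c ⇒ ok
[4] (+0,-2) / 5c ⇒ BAD: non-unit step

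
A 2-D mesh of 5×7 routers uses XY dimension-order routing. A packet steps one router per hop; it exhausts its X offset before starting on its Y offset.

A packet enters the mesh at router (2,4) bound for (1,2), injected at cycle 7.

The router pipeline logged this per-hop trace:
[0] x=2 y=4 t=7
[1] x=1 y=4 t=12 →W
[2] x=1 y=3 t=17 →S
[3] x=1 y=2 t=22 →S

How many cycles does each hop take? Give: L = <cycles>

cyc[1] − cyc[0] = 12 − 7 = 5.
One hop costs L cycles, so L = 5.

L = 5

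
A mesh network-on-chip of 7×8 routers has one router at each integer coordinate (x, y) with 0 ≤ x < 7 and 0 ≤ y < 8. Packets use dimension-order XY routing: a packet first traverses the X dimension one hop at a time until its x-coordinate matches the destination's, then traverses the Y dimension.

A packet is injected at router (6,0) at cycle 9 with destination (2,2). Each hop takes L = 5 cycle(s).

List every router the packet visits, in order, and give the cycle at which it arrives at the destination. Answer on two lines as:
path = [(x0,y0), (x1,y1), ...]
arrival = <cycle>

path = [(6,0), (5,0), (4,0), (3,0), (2,0), (2,1), (2,2)]
arrival = 39

[0] x=6 y=0 t=9
[1] x=5 y=0 t=14 →W
[2] x=4 y=0 t=19 →W
[3] x=3 y=0 t=24 →W
[4] x=2 y=0 t=29 →W
[5] x=2 y=1 t=34 →N
[6] x=2 y=2 t=39 →N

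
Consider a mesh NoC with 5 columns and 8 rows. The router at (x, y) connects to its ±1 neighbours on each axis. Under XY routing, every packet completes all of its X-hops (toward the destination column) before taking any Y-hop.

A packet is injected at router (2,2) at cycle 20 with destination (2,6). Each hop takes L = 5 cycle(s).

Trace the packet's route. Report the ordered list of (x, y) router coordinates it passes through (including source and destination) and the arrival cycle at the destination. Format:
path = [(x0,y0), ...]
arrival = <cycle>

path = [(2,2), (2,3), (2,4), (2,5), (2,6)]
arrival = 40

  0. router=(2,2) cycle=20 (inject)
  1. router=(2,3) cycle=25 dir=N
  2. router=(2,4) cycle=30 dir=N
  3. router=(2,5) cycle=35 dir=N
  4. router=(2,6) cycle=40 dir=N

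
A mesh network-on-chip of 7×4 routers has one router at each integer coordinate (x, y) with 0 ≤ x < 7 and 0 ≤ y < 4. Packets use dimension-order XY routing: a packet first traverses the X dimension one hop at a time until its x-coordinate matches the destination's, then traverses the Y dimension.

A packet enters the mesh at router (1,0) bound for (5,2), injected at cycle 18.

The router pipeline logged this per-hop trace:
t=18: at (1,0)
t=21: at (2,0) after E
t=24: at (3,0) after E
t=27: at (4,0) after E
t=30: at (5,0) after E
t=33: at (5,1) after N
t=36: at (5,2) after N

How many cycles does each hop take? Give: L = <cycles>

Δcyc across hop 0→1: 21 − 18 = 3.
One hop costs L cycles, so L = 3.

L = 3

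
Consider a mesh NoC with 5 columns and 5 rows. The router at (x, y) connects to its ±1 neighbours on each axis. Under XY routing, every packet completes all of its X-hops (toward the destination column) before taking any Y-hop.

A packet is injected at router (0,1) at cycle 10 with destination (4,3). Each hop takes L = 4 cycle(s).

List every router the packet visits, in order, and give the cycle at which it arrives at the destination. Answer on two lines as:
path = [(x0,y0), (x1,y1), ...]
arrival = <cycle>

  0. router=(0,1) cycle=10 (inject)
  1. router=(1,1) cycle=14 dir=E
  2. router=(2,1) cycle=18 dir=E
  3. router=(3,1) cycle=22 dir=E
  4. router=(4,1) cycle=26 dir=E
  5. router=(4,2) cycle=30 dir=N
  6. router=(4,3) cycle=34 dir=N

path = [(0,1), (1,1), (2,1), (3,1), (4,1), (4,2), (4,3)]
arrival = 34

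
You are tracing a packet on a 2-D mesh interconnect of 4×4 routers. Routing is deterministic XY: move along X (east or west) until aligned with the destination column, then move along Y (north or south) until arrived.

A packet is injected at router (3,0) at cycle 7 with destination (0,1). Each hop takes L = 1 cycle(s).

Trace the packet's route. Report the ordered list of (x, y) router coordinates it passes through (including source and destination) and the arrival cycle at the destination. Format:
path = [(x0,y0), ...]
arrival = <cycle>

path = [(3,0), (2,0), (1,0), (0,0), (0,1)]
arrival = 11

t=7: at (3,0)
t=8: at (2,0) after W
t=9: at (1,0) after W
t=10: at (0,0) after W
t=11: at (0,1) after N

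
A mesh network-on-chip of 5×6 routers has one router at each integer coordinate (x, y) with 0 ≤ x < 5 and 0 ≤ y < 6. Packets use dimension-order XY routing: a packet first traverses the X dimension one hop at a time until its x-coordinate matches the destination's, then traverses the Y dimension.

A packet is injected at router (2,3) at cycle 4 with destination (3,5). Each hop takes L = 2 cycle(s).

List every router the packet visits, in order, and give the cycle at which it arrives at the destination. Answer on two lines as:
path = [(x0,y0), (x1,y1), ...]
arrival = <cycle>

  0. router=(2,3) cycle=4 (inject)
  1. router=(3,3) cycle=6 dir=E
  2. router=(3,4) cycle=8 dir=N
  3. router=(3,5) cycle=10 dir=N

path = [(2,3), (3,3), (3,4), (3,5)]
arrival = 10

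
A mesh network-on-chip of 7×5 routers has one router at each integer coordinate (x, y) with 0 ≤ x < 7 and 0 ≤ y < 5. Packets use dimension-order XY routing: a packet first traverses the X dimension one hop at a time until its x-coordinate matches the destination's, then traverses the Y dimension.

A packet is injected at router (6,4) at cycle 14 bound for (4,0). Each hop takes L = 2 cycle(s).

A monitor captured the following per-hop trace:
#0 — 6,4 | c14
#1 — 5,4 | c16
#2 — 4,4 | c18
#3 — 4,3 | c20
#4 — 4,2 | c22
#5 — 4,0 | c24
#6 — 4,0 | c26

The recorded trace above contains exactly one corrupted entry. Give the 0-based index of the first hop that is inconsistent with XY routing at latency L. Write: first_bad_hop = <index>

  1: Δx=-1 Δy=+0 Δt=2 [ok]
  2: Δx=-1 Δy=+0 Δt=2 [ok]
  3: Δx=+0 Δy=-1 Δt=2 [ok]
  4: Δx=+0 Δy=-1 Δt=2 [ok]
  5: Δx=+0 Δy=-2 Δt=2 [BAD: non-unit step]

first_bad_hop = 5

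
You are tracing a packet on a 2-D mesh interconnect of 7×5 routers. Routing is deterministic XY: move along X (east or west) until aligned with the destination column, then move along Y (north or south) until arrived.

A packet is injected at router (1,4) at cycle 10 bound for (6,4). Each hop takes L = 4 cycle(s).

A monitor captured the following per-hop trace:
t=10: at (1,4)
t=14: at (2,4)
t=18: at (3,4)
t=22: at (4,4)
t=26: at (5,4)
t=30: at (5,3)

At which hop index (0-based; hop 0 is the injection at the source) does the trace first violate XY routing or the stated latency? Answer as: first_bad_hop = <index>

[1] (+1,+0) / 4c ⇒ ok
[2] (+1,+0) / 4c ⇒ ok
[3] (+1,+0) / 4c ⇒ ok
[4] (+1,+0) / 4c ⇒ ok
[5] (+0,-1) / 4c ⇒ BAD: Y-move but x=5≠6

first_bad_hop = 5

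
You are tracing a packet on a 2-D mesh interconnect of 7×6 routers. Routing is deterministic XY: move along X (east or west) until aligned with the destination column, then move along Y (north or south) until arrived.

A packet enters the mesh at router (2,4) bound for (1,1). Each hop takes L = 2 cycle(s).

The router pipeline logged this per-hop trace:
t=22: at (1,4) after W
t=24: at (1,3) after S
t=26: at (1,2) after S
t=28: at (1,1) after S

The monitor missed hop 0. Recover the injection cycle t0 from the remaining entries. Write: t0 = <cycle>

cyc[1] = 22 and cyc[k] = t0 + k·L for every k.
t0 = cyc[1] − L = 22 − 2 = 20.

t0 = 20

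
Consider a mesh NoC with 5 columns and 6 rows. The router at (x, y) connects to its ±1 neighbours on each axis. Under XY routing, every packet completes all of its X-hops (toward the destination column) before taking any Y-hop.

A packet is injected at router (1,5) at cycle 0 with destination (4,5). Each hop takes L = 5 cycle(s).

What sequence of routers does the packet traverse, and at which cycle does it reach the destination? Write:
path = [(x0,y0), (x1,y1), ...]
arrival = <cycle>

path = [(1,5), (2,5), (3,5), (4,5)]
arrival = 15

[0] x=1 y=5 t=0
[1] x=2 y=5 t=5 →E
[2] x=3 y=5 t=10 →E
[3] x=4 y=5 t=15 →E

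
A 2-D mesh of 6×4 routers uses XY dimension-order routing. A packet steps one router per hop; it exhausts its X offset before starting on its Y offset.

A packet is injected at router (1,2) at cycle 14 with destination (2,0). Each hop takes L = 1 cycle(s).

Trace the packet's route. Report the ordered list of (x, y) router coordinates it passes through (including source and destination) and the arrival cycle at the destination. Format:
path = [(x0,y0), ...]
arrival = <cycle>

path = [(1,2), (2,2), (2,1), (2,0)]
arrival = 17

  0. router=(1,2) cycle=14 (inject)
  1. router=(2,2) cycle=15 dir=E
  2. router=(2,1) cycle=16 dir=S
  3. router=(2,0) cycle=17 dir=S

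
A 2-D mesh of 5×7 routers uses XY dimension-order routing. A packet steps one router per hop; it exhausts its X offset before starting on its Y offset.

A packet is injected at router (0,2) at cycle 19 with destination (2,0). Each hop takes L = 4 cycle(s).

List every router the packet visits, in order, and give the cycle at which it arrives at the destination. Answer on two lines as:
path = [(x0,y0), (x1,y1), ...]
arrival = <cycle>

[0] x=0 y=2 t=19
[1] x=1 y=2 t=23 →E
[2] x=2 y=2 t=27 →E
[3] x=2 y=1 t=31 →S
[4] x=2 y=0 t=35 →S

path = [(0,2), (1,2), (2,2), (2,1), (2,0)]
arrival = 35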